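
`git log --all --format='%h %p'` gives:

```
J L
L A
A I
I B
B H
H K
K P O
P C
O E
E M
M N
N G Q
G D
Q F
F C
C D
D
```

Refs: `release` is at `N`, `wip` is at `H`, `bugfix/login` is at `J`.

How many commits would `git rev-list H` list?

Walking parent pointers from H: reachable set = {C, D, E, F, G, H, K, M, N, O, P, Q}.
That is 12 commits.

12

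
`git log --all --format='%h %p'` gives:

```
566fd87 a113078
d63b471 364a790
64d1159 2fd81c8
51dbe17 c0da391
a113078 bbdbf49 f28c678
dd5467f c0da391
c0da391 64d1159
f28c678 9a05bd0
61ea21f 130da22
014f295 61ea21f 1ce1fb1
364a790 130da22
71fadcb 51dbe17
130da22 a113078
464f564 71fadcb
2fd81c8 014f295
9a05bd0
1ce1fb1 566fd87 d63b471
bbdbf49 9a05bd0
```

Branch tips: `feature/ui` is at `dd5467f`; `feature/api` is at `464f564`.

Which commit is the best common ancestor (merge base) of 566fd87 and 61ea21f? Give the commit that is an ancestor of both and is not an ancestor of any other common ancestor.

Ancestors of 566fd87: {566fd87, 9a05bd0, a113078, bbdbf49, f28c678}.
Ancestors of 61ea21f: {130da22, 61ea21f, 9a05bd0, a113078, bbdbf49, f28c678}.
Common ancestors: {9a05bd0, a113078, bbdbf49, f28c678}.
Among these, a113078 is not an ancestor of any other common ancestor — it is the merge base.

a113078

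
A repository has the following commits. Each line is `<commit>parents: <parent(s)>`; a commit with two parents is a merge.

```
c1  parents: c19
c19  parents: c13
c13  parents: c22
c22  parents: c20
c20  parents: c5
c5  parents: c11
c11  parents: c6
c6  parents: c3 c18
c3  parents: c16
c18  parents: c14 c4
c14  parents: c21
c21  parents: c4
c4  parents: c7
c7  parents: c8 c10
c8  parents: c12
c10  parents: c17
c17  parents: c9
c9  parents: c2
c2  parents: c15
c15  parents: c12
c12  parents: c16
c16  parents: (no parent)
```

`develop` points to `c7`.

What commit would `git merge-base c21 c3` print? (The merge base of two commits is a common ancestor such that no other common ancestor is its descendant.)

c16

Ancestors of c21: {c10, c12, c15, c16, c17, c2, c21, c4, c7, c8, c9}.
Ancestors of c3: {c16, c3}.
Common ancestors: {c16}.
The only common ancestor is c16, so it is the merge base.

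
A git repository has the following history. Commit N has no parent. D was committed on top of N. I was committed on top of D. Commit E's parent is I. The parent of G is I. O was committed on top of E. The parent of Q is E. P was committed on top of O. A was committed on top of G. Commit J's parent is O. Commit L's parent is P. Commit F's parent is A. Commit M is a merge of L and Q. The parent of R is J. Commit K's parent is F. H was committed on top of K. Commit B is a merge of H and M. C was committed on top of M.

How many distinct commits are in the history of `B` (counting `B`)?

15

Walking parent pointers from B: reachable set = {A, B, D, E, F, G, H, I, K, L, M, N, O, P, Q}.
That is 15 commits.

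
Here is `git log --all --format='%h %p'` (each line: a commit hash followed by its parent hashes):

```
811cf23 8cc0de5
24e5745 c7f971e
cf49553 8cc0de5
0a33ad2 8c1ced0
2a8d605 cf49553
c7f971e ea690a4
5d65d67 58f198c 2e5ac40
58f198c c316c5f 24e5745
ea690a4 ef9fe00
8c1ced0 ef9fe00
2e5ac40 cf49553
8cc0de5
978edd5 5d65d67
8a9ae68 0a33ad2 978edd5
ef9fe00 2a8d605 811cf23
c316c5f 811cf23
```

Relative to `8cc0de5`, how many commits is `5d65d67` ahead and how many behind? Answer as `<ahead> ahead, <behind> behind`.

11 ahead, 0 behind

Reachable from 5d65d67: {24e5745, 2a8d605, 2e5ac40, 58f198c, 5d65d67, 811cf23, 8cc0de5, c316c5f, c7f971e, cf49553, ea690a4, ef9fe00}.
Reachable from 8cc0de5: {8cc0de5}.
Only in 5d65d67's history (ahead): {24e5745, 2a8d605, 2e5ac40, 58f198c, 5d65d67, 811cf23, c316c5f, c7f971e, cf49553, ea690a4, ef9fe00} — 11.
Only in 8cc0de5's history (behind): {} — 0.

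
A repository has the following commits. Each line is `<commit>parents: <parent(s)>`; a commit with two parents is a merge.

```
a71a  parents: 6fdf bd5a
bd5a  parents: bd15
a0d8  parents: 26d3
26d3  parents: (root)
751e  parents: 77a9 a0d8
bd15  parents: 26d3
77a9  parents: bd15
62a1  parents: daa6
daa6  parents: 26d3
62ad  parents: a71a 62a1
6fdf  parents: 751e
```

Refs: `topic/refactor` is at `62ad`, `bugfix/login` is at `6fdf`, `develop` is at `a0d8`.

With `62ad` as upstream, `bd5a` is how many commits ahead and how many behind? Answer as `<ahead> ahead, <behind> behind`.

0 ahead, 8 behind

Reachable from bd5a: {26d3, bd15, bd5a}.
Reachable from 62ad: {26d3, 62a1, 62ad, 6fdf, 751e, 77a9, a0d8, a71a, bd15, bd5a, daa6}.
Only in bd5a's history (ahead): {} — 0.
Only in 62ad's history (behind): {62a1, 62ad, 6fdf, 751e, 77a9, a0d8, a71a, daa6} — 8.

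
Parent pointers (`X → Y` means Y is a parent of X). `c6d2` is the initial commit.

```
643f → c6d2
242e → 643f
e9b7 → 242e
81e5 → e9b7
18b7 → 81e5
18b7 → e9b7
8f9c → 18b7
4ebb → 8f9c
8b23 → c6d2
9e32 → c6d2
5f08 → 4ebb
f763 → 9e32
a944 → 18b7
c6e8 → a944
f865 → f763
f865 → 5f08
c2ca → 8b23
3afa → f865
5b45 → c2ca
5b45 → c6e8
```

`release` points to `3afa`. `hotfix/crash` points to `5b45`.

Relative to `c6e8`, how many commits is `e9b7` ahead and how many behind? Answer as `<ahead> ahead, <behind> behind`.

Reachable from e9b7: {242e, 643f, c6d2, e9b7}.
Reachable from c6e8: {18b7, 242e, 643f, 81e5, a944, c6d2, c6e8, e9b7}.
Only in e9b7's history (ahead): {} — 0.
Only in c6e8's history (behind): {18b7, 81e5, a944, c6e8} — 4.

0 ahead, 4 behind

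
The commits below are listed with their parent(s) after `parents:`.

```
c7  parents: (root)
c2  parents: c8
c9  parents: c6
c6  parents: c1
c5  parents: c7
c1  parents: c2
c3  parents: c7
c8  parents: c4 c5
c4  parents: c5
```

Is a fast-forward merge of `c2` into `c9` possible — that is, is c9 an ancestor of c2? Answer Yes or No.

A fast-forward from c9 to c2 is possible iff c9 is an ancestor of c2.
Ancestors of c2: {c2, c4, c5, c7, c8}.
c9 is not among them, so fast-forward is not possible.

No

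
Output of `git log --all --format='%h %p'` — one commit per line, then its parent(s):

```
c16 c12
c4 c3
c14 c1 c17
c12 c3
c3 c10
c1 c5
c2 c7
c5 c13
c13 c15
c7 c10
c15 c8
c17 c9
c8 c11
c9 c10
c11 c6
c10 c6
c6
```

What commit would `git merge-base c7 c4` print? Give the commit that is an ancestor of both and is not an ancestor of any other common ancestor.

Ancestors of c7: {c10, c6, c7}.
Ancestors of c4: {c10, c3, c4, c6}.
Common ancestors: {c10, c6}.
Among these, c10 is not an ancestor of any other common ancestor — it is the merge base.

c10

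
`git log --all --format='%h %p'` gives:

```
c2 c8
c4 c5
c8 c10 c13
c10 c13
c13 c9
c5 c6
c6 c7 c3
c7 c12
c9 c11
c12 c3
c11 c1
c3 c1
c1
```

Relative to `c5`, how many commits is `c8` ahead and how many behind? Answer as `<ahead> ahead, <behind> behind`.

Reachable from c8: {c1, c10, c11, c13, c8, c9}.
Reachable from c5: {c1, c12, c3, c5, c6, c7}.
Only in c8's history (ahead): {c10, c11, c13, c8, c9} — 5.
Only in c5's history (behind): {c12, c3, c5, c6, c7} — 5.

5 ahead, 5 behind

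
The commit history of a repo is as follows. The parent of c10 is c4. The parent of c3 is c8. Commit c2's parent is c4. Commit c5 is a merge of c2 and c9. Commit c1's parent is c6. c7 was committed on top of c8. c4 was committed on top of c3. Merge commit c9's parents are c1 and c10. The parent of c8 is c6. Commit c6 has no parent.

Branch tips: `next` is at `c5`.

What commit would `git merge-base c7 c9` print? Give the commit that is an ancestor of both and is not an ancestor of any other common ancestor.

c8

Ancestors of c7: {c6, c7, c8}.
Ancestors of c9: {c1, c10, c3, c4, c6, c8, c9}.
Common ancestors: {c6, c8}.
Among these, c8 is not an ancestor of any other common ancestor — it is the merge base.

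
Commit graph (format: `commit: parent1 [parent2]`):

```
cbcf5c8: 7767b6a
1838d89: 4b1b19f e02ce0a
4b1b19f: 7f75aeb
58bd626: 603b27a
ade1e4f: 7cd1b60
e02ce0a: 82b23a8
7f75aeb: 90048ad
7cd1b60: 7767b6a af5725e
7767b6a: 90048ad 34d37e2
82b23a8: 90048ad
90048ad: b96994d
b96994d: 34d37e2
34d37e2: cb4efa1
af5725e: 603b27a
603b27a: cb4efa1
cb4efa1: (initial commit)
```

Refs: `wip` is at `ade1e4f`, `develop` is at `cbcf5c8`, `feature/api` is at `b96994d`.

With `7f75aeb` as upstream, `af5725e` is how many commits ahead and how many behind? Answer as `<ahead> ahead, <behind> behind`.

2 ahead, 4 behind

Reachable from af5725e: {603b27a, af5725e, cb4efa1}.
Reachable from 7f75aeb: {34d37e2, 7f75aeb, 90048ad, b96994d, cb4efa1}.
Only in af5725e's history (ahead): {603b27a, af5725e} — 2.
Only in 7f75aeb's history (behind): {34d37e2, 7f75aeb, 90048ad, b96994d} — 4.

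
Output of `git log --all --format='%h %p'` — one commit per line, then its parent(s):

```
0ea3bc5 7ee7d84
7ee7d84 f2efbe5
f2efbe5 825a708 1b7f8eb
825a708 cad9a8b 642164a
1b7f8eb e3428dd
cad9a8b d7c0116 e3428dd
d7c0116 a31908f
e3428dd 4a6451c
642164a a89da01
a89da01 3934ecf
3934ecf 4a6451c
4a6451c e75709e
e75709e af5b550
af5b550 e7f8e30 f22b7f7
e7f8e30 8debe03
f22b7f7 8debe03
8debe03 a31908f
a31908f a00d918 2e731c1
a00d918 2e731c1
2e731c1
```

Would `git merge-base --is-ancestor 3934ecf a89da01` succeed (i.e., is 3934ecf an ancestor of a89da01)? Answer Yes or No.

Yes

Ancestors of a89da01 (commits reachable by following parents): {2e731c1, 3934ecf, 4a6451c, 8debe03, a00d918, a31908f, a89da01, af5b550, e75709e, e7f8e30, f22b7f7}.
3934ecf is in that set, so it is an ancestor of a89da01.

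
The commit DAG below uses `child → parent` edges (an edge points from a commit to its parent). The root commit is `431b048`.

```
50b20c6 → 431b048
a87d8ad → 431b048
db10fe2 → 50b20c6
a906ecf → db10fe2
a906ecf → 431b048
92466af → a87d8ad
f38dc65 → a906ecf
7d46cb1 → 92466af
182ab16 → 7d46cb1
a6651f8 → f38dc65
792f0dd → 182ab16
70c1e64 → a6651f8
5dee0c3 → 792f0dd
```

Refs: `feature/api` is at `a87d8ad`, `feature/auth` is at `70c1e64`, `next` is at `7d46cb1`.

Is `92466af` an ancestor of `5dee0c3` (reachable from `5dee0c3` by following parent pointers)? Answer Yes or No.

Ancestors of 5dee0c3 (commits reachable by following parents): {182ab16, 431b048, 5dee0c3, 792f0dd, 7d46cb1, 92466af, a87d8ad}.
92466af is in that set, so it is an ancestor of 5dee0c3.

Yes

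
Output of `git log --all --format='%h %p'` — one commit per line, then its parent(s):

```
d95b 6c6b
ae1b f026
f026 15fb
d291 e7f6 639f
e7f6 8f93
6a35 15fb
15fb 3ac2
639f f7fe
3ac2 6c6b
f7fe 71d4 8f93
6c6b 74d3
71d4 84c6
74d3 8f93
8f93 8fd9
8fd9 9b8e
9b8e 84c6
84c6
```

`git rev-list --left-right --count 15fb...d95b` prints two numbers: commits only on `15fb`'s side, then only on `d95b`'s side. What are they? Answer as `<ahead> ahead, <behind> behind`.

Reachable from 15fb: {15fb, 3ac2, 6c6b, 74d3, 84c6, 8f93, 8fd9, 9b8e}.
Reachable from d95b: {6c6b, 74d3, 84c6, 8f93, 8fd9, 9b8e, d95b}.
Only in 15fb's history (ahead): {15fb, 3ac2} — 2.
Only in d95b's history (behind): {d95b} — 1.

2 ahead, 1 behind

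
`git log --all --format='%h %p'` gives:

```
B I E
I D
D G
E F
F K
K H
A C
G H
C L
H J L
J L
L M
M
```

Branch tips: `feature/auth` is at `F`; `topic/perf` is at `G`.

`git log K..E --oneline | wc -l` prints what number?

Reachable from E: {E, F, H, J, K, L, M}.
Reachable from K: {H, J, K, L, M}.
In E's history but not K's: {E, F} — 2 commits.

2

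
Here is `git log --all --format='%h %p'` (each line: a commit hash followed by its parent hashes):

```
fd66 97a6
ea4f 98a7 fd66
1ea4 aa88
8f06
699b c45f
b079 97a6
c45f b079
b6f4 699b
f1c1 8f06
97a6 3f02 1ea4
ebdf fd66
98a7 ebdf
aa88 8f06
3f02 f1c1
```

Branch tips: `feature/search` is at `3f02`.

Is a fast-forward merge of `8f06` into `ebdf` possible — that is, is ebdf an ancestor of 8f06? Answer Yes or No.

No

A fast-forward from ebdf to 8f06 is possible iff ebdf is an ancestor of 8f06.
Ancestors of 8f06: {8f06}.
ebdf is not among them, so fast-forward is not possible.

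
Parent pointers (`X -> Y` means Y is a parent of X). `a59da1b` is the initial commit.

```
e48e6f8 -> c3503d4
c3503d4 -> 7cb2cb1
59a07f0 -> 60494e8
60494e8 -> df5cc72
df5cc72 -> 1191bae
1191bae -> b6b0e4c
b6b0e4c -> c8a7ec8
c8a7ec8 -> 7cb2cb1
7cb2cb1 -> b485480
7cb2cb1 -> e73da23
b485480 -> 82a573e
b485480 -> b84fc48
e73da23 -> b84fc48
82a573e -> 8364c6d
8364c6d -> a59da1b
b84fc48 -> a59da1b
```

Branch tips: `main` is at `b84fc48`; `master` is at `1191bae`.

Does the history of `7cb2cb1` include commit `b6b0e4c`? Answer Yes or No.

Ancestors of 7cb2cb1: {7cb2cb1, 82a573e, 8364c6d, a59da1b, b485480, b84fc48, e73da23}.
b6b0e4c is not in that set, so it is not an ancestor of 7cb2cb1.

No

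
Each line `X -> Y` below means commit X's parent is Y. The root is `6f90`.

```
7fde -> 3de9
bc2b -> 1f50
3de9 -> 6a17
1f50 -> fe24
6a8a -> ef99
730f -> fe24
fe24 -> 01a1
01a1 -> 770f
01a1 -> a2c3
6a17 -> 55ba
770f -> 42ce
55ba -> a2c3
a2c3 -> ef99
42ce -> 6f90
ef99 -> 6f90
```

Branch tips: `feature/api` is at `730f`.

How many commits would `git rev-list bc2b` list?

9

Walking parent pointers from bc2b: reachable set = {01a1, 1f50, 42ce, 6f90, 770f, a2c3, bc2b, ef99, fe24}.
That is 9 commits.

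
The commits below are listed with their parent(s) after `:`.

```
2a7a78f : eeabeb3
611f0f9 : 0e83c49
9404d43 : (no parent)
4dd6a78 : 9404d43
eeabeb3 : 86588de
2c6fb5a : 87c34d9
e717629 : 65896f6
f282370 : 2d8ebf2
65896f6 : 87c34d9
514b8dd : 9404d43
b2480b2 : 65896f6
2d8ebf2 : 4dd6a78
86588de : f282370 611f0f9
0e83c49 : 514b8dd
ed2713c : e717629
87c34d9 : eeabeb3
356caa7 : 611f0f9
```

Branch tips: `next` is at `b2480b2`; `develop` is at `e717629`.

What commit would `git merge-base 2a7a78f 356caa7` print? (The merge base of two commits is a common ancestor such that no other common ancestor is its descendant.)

611f0f9

Ancestors of 2a7a78f: {0e83c49, 2a7a78f, 2d8ebf2, 4dd6a78, 514b8dd, 611f0f9, 86588de, 9404d43, eeabeb3, f282370}.
Ancestors of 356caa7: {0e83c49, 356caa7, 514b8dd, 611f0f9, 9404d43}.
Common ancestors: {0e83c49, 514b8dd, 611f0f9, 9404d43}.
Among these, 611f0f9 is not an ancestor of any other common ancestor — it is the merge base.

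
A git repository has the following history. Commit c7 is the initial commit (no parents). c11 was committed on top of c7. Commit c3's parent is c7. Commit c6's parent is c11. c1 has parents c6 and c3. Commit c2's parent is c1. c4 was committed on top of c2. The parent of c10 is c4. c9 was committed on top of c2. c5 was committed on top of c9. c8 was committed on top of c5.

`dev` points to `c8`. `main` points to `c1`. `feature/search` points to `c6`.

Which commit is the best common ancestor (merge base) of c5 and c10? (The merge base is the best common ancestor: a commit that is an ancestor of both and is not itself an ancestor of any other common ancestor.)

Ancestors of c5: {c1, c11, c2, c3, c5, c6, c7, c9}.
Ancestors of c10: {c1, c10, c11, c2, c3, c4, c6, c7}.
Common ancestors: {c1, c11, c2, c3, c6, c7}.
Among these, c2 is not an ancestor of any other common ancestor — it is the merge base.

c2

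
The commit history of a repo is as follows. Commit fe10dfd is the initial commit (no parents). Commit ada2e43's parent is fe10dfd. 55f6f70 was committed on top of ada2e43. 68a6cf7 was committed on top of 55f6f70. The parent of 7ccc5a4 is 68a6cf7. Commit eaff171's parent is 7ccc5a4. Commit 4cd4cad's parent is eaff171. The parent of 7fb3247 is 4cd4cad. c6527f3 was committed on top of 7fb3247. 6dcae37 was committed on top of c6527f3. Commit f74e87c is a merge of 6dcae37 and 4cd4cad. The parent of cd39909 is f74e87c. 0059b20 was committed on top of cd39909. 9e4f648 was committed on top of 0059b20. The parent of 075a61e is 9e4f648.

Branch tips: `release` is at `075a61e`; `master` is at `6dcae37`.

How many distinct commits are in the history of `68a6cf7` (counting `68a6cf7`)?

4

Walking parent pointers from 68a6cf7: reachable set = {55f6f70, 68a6cf7, ada2e43, fe10dfd}.
That is 4 commits.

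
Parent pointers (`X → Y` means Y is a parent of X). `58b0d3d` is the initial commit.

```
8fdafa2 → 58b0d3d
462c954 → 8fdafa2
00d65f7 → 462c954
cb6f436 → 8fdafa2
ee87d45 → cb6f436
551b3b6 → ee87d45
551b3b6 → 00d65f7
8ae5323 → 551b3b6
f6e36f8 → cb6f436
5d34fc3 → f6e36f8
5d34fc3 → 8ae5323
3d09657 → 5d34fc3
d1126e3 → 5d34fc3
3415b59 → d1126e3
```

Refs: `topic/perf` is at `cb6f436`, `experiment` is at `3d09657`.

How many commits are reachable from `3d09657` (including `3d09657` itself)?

Walking parent pointers from 3d09657: reachable set = {00d65f7, 3d09657, 462c954, 551b3b6, 58b0d3d, 5d34fc3, 8ae5323, 8fdafa2, cb6f436, ee87d45, f6e36f8}.
That is 11 commits.

11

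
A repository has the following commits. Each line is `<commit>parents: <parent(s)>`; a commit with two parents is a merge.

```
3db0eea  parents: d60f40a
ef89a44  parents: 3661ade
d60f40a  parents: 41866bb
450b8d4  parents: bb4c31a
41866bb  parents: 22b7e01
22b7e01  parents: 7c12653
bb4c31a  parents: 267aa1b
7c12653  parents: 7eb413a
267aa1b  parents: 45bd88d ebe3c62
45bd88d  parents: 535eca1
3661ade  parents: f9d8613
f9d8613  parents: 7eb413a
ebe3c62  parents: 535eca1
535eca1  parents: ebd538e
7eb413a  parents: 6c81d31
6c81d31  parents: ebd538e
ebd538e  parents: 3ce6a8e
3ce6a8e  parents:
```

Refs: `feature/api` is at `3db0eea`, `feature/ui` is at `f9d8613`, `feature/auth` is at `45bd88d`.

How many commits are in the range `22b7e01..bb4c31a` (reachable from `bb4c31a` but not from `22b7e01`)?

5

Reachable from bb4c31a: {267aa1b, 3ce6a8e, 45bd88d, 535eca1, bb4c31a, ebd538e, ebe3c62}.
Reachable from 22b7e01: {22b7e01, 3ce6a8e, 6c81d31, 7c12653, 7eb413a, ebd538e}.
In bb4c31a's history but not 22b7e01's: {267aa1b, 45bd88d, 535eca1, bb4c31a, ebe3c62} — 5 commits.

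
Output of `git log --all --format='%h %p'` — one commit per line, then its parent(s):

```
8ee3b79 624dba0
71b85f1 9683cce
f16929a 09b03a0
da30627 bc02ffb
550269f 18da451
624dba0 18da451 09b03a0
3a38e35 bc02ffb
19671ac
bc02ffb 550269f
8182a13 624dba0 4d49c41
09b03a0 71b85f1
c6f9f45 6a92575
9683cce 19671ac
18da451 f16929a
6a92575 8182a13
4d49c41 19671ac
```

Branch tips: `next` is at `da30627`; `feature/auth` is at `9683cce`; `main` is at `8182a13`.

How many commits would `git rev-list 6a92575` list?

10

Walking parent pointers from 6a92575: reachable set = {09b03a0, 18da451, 19671ac, 4d49c41, 624dba0, 6a92575, 71b85f1, 8182a13, 9683cce, f16929a}.
That is 10 commits.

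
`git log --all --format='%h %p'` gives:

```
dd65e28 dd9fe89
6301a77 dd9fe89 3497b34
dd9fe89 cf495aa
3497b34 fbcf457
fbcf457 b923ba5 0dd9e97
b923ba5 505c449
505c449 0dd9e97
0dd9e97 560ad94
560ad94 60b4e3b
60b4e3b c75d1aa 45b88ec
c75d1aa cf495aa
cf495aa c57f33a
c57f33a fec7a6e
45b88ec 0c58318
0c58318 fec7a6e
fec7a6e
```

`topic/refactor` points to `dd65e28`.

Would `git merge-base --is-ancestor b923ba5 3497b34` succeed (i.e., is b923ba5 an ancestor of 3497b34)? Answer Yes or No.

Ancestors of 3497b34 (commits reachable by following parents): {0c58318, 0dd9e97, 3497b34, 45b88ec, 505c449, 560ad94, 60b4e3b, b923ba5, c57f33a, c75d1aa, cf495aa, fbcf457, fec7a6e}.
b923ba5 is in that set, so it is an ancestor of 3497b34.

Yes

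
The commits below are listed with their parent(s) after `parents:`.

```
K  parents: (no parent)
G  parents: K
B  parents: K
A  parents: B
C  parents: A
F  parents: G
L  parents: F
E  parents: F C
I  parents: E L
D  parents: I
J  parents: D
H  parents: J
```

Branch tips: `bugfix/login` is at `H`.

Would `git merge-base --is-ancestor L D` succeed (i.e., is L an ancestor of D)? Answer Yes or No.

Ancestors of D (commits reachable by following parents): {A, B, C, D, E, F, G, I, K, L}.
L is in that set, so it is an ancestor of D.

Yes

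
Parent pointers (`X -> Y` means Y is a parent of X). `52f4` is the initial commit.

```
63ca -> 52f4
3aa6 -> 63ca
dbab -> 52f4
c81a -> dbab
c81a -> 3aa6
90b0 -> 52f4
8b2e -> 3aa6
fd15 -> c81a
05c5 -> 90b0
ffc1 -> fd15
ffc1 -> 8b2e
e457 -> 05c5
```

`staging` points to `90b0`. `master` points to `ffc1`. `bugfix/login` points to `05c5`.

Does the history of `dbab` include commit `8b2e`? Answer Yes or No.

Ancestors of dbab: {52f4, dbab}.
8b2e is not in that set, so it is not an ancestor of dbab.

No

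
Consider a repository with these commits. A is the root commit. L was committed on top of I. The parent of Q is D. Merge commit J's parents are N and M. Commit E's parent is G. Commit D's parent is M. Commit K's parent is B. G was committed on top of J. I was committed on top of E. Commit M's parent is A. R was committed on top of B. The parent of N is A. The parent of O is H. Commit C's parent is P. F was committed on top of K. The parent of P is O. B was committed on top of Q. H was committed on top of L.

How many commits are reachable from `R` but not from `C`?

Reachable from R: {A, B, D, M, Q, R}.
Reachable from C: {A, C, E, G, H, I, J, L, M, N, O, P}.
In R's history but not C's: {B, D, Q, R} — 4 commits.

4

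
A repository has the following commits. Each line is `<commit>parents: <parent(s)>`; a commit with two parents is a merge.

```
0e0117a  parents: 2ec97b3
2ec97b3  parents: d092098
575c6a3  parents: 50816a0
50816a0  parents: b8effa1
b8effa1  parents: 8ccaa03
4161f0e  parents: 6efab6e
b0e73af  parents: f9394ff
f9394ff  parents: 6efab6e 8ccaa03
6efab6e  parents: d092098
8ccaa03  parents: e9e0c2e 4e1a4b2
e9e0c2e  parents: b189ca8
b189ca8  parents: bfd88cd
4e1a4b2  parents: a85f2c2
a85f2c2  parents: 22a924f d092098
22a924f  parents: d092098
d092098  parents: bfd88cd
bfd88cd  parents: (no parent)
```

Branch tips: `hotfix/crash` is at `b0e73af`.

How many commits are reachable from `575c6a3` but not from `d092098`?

9

Reachable from 575c6a3: {22a924f, 4e1a4b2, 50816a0, 575c6a3, 8ccaa03, a85f2c2, b189ca8, b8effa1, bfd88cd, d092098, e9e0c2e}.
Reachable from d092098: {bfd88cd, d092098}.
In 575c6a3's history but not d092098's: {22a924f, 4e1a4b2, 50816a0, 575c6a3, 8ccaa03, a85f2c2, b189ca8, b8effa1, e9e0c2e} — 9 commits.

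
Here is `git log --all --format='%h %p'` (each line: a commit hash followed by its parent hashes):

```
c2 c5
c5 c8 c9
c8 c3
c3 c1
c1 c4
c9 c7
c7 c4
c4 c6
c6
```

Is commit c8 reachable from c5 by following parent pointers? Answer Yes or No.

Yes

Ancestors of c5 (commits reachable by following parents): {c1, c3, c4, c5, c6, c7, c8, c9}.
c8 is in that set, so it is an ancestor of c5.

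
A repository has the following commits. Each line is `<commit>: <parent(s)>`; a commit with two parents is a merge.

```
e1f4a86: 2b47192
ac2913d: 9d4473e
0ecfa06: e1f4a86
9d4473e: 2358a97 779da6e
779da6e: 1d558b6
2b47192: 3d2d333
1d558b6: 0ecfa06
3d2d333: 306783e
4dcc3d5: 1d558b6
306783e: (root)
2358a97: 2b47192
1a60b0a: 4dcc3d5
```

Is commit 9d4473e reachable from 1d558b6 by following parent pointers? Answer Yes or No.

Ancestors of 1d558b6: {0ecfa06, 1d558b6, 2b47192, 306783e, 3d2d333, e1f4a86}.
9d4473e is not in that set, so it is not an ancestor of 1d558b6.

No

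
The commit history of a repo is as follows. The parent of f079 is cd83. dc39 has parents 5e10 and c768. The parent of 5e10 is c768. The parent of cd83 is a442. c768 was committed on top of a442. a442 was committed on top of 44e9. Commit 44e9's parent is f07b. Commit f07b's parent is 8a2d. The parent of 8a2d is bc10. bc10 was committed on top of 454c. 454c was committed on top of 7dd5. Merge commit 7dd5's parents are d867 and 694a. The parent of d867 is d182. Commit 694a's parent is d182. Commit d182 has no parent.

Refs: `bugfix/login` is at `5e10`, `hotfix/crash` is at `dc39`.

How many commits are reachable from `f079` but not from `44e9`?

3

Reachable from f079: {44e9, 454c, 694a, 7dd5, 8a2d, a442, bc10, cd83, d182, d867, f079, f07b}.
Reachable from 44e9: {44e9, 454c, 694a, 7dd5, 8a2d, bc10, d182, d867, f07b}.
In f079's history but not 44e9's: {a442, cd83, f079} — 3 commits.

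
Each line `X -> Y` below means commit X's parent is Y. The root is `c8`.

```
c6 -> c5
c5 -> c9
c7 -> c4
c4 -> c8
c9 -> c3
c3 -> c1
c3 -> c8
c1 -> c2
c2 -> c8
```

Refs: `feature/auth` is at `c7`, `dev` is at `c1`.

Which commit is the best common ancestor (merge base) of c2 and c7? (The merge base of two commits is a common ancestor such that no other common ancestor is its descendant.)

Ancestors of c2: {c2, c8}.
Ancestors of c7: {c4, c7, c8}.
Common ancestors: {c8}.
The only common ancestor is c8, so it is the merge base.

c8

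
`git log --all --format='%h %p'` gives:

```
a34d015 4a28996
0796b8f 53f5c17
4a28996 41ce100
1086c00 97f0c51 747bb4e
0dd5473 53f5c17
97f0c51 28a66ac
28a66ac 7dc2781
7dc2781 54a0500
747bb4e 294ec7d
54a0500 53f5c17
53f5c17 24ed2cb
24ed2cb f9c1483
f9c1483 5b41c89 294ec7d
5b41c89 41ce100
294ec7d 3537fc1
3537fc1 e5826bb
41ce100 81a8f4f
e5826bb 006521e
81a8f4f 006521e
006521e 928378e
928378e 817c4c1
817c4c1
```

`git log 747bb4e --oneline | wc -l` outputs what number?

Walking parent pointers from 747bb4e: reachable set = {006521e, 294ec7d, 3537fc1, 747bb4e, 817c4c1, 928378e, e5826bb}.
That is 7 commits.

7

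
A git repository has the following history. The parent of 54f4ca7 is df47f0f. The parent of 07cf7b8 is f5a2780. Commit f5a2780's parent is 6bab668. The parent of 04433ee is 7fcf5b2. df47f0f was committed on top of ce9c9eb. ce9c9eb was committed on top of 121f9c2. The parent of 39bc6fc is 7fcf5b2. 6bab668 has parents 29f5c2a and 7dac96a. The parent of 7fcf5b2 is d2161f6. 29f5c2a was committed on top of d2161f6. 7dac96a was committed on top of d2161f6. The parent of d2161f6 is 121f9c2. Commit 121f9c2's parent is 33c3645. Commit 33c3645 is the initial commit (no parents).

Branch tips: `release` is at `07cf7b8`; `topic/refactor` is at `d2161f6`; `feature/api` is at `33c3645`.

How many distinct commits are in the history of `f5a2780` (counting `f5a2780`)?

Walking parent pointers from f5a2780: reachable set = {121f9c2, 29f5c2a, 33c3645, 6bab668, 7dac96a, d2161f6, f5a2780}.
That is 7 commits.

7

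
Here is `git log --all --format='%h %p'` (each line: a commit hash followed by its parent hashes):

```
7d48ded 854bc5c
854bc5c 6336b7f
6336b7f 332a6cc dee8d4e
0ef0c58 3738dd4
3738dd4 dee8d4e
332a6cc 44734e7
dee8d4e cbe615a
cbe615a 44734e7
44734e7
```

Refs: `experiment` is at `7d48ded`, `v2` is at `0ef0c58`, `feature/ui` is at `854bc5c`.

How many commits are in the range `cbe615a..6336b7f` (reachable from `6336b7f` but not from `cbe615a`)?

3

Reachable from 6336b7f: {332a6cc, 44734e7, 6336b7f, cbe615a, dee8d4e}.
Reachable from cbe615a: {44734e7, cbe615a}.
In 6336b7f's history but not cbe615a's: {332a6cc, 6336b7f, dee8d4e} — 3 commits.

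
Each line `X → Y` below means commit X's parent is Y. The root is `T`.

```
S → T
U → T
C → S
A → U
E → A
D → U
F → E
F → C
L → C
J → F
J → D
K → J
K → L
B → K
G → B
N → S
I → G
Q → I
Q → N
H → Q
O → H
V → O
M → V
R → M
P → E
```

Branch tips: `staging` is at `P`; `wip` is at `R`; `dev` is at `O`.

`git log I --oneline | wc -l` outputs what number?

Walking parent pointers from I: reachable set = {A, B, C, D, E, F, G, I, J, K, L, S, T, U}.
That is 14 commits.

14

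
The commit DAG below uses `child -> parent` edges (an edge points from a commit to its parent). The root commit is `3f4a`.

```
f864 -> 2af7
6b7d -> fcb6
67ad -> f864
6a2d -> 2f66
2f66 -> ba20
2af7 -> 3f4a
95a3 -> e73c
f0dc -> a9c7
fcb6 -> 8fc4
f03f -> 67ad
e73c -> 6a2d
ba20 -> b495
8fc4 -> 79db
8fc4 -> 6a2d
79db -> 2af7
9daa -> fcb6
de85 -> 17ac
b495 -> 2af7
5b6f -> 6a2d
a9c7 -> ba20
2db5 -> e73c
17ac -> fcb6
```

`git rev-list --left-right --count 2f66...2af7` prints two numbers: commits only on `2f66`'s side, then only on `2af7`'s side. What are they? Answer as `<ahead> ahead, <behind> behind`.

Reachable from 2f66: {2af7, 2f66, 3f4a, b495, ba20}.
Reachable from 2af7: {2af7, 3f4a}.
Only in 2f66's history (ahead): {2f66, b495, ba20} — 3.
Only in 2af7's history (behind): {} — 0.

3 ahead, 0 behind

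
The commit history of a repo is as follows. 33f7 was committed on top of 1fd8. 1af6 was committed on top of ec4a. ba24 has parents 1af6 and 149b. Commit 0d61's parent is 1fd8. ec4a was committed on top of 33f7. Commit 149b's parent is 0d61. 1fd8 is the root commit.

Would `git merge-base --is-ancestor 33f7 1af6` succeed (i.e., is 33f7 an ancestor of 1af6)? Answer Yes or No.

Yes

Ancestors of 1af6 (commits reachable by following parents): {1af6, 1fd8, 33f7, ec4a}.
33f7 is in that set, so it is an ancestor of 1af6.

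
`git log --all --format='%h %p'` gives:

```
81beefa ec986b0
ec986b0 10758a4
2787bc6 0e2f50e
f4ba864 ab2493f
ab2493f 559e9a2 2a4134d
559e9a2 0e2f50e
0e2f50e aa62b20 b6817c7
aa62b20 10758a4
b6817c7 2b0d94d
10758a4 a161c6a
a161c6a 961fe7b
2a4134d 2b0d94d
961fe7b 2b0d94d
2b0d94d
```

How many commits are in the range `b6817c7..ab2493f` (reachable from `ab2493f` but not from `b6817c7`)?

8

Reachable from ab2493f: {0e2f50e, 10758a4, 2a4134d, 2b0d94d, 559e9a2, 961fe7b, a161c6a, aa62b20, ab2493f, b6817c7}.
Reachable from b6817c7: {2b0d94d, b6817c7}.
In ab2493f's history but not b6817c7's: {0e2f50e, 10758a4, 2a4134d, 559e9a2, 961fe7b, a161c6a, aa62b20, ab2493f} — 8 commits.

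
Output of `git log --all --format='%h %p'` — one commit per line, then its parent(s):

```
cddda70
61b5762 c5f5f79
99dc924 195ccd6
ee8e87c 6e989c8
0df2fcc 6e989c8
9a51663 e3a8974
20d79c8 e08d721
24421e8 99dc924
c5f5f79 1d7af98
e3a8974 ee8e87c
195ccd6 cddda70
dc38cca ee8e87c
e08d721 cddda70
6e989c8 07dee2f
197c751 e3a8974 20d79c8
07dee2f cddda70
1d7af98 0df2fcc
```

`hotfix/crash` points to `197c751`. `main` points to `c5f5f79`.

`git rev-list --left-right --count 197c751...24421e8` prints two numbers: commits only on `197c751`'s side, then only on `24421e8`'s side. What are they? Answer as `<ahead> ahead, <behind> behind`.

7 ahead, 3 behind

Reachable from 197c751: {07dee2f, 197c751, 20d79c8, 6e989c8, cddda70, e08d721, e3a8974, ee8e87c}.
Reachable from 24421e8: {195ccd6, 24421e8, 99dc924, cddda70}.
Only in 197c751's history (ahead): {07dee2f, 197c751, 20d79c8, 6e989c8, e08d721, e3a8974, ee8e87c} — 7.
Only in 24421e8's history (behind): {195ccd6, 24421e8, 99dc924} — 3.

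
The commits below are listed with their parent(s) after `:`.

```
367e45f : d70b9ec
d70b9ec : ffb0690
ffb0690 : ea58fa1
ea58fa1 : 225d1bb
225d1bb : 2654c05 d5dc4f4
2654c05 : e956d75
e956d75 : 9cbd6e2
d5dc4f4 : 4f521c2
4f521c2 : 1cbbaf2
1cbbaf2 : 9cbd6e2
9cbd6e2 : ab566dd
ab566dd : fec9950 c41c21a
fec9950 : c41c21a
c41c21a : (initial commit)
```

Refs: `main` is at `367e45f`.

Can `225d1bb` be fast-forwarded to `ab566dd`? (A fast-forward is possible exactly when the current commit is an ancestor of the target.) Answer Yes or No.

A fast-forward from 225d1bb to ab566dd is possible iff 225d1bb is an ancestor of ab566dd.
Ancestors of ab566dd: {ab566dd, c41c21a, fec9950}.
225d1bb is not among them, so fast-forward is not possible.

No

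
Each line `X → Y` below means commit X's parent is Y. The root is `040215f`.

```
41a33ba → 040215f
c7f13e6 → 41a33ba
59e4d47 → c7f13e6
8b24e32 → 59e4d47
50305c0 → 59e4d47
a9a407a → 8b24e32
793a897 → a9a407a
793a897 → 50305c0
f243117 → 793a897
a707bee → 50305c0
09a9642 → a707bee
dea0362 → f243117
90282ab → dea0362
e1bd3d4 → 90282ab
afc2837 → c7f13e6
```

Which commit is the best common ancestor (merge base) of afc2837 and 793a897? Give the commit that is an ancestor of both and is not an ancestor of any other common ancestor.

c7f13e6

Ancestors of afc2837: {040215f, 41a33ba, afc2837, c7f13e6}.
Ancestors of 793a897: {040215f, 41a33ba, 50305c0, 59e4d47, 793a897, 8b24e32, a9a407a, c7f13e6}.
Common ancestors: {040215f, 41a33ba, c7f13e6}.
Among these, c7f13e6 is not an ancestor of any other common ancestor — it is the merge base.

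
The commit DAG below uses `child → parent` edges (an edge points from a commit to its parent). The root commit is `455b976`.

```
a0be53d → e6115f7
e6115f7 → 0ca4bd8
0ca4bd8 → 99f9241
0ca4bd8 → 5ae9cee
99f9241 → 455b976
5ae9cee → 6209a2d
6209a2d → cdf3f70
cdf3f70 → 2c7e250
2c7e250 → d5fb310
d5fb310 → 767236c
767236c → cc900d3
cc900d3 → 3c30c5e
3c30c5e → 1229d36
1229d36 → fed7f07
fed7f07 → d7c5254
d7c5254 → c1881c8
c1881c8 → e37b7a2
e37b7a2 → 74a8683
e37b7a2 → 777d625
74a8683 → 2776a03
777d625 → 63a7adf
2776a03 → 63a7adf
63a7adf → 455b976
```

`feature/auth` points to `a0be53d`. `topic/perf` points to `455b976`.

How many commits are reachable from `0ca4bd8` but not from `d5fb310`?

6

Reachable from 0ca4bd8: {0ca4bd8, 1229d36, 2776a03, 2c7e250, 3c30c5e, 455b976, 5ae9cee, 6209a2d, 63a7adf, 74a8683, 767236c, 777d625, 99f9241, c1881c8, cc900d3, cdf3f70, d5fb310, d7c5254, e37b7a2, fed7f07}.
Reachable from d5fb310: {1229d36, 2776a03, 3c30c5e, 455b976, 63a7adf, 74a8683, 767236c, 777d625, c1881c8, cc900d3, d5fb310, d7c5254, e37b7a2, fed7f07}.
In 0ca4bd8's history but not d5fb310's: {0ca4bd8, 2c7e250, 5ae9cee, 6209a2d, 99f9241, cdf3f70} — 6 commits.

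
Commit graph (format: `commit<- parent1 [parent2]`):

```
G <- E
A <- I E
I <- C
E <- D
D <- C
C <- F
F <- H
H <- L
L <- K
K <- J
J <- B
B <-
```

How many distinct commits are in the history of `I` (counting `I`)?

Walking parent pointers from I: reachable set = {B, C, F, H, I, J, K, L}.
That is 8 commits.

8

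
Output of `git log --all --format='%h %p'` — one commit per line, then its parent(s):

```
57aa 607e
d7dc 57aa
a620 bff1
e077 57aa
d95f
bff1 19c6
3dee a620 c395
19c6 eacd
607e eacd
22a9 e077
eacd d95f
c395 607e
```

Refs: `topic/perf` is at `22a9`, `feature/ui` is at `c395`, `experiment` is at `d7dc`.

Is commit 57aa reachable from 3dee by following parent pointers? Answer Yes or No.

No

Ancestors of 3dee: {19c6, 3dee, 607e, a620, bff1, c395, d95f, eacd}.
57aa is not in that set, so it is not an ancestor of 3dee.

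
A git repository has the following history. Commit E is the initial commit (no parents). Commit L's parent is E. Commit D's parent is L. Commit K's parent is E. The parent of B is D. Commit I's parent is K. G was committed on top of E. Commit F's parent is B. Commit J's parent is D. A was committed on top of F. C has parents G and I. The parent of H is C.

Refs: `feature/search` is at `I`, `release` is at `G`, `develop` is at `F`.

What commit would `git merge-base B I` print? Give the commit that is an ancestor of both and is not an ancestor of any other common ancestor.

E

Ancestors of B: {B, D, E, L}.
Ancestors of I: {E, I, K}.
Common ancestors: {E}.
The only common ancestor is E, so it is the merge base.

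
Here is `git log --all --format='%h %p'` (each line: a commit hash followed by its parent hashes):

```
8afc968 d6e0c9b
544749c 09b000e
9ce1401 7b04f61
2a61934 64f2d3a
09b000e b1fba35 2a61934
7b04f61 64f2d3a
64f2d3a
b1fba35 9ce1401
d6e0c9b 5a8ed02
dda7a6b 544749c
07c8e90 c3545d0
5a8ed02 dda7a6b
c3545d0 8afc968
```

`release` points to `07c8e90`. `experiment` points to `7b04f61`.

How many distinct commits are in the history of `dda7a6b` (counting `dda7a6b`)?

8

Walking parent pointers from dda7a6b: reachable set = {09b000e, 2a61934, 544749c, 64f2d3a, 7b04f61, 9ce1401, b1fba35, dda7a6b}.
That is 8 commits.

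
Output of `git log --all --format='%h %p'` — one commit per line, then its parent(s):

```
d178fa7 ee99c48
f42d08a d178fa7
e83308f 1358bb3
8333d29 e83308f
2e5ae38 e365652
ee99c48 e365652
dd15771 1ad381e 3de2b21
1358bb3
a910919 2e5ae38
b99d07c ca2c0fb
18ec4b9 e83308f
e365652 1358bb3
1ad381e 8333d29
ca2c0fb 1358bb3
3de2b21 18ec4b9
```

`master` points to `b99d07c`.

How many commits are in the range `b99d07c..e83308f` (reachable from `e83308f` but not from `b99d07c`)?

1

Reachable from e83308f: {1358bb3, e83308f}.
Reachable from b99d07c: {1358bb3, b99d07c, ca2c0fb}.
In e83308f's history but not b99d07c's: {e83308f} — 1 commit.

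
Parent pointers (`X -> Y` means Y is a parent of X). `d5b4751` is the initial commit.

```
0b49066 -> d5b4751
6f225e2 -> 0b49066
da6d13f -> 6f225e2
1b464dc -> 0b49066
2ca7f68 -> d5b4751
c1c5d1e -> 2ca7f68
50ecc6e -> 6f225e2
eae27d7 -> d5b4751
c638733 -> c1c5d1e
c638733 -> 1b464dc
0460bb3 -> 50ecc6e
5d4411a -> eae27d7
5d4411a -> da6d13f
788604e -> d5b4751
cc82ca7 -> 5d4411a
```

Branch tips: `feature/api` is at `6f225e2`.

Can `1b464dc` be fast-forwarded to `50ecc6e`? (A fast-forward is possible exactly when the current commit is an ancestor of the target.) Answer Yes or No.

No

A fast-forward from 1b464dc to 50ecc6e is possible iff 1b464dc is an ancestor of 50ecc6e.
Ancestors of 50ecc6e: {0b49066, 50ecc6e, 6f225e2, d5b4751}.
1b464dc is not among them, so fast-forward is not possible.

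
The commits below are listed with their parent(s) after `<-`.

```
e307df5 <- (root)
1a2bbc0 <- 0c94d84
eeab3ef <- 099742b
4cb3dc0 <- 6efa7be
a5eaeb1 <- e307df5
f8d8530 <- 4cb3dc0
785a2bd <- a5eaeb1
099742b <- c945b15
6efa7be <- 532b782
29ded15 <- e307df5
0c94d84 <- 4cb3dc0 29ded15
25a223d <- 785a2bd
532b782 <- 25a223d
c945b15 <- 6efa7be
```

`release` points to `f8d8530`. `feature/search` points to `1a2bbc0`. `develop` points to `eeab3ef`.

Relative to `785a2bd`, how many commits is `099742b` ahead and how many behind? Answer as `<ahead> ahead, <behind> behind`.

5 ahead, 0 behind

Reachable from 099742b: {099742b, 25a223d, 532b782, 6efa7be, 785a2bd, a5eaeb1, c945b15, e307df5}.
Reachable from 785a2bd: {785a2bd, a5eaeb1, e307df5}.
Only in 099742b's history (ahead): {099742b, 25a223d, 532b782, 6efa7be, c945b15} — 5.
Only in 785a2bd's history (behind): {} — 0.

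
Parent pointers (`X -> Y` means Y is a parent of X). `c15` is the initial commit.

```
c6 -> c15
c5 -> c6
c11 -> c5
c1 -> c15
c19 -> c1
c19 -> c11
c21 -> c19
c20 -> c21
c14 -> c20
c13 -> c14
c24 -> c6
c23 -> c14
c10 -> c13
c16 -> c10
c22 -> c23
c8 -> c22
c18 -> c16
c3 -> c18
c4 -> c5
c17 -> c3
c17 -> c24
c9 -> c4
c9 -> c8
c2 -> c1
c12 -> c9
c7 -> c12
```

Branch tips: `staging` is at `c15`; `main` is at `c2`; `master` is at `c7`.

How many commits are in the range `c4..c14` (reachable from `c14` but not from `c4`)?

6

Reachable from c14: {c1, c11, c14, c15, c19, c20, c21, c5, c6}.
Reachable from c4: {c15, c4, c5, c6}.
In c14's history but not c4's: {c1, c11, c14, c19, c20, c21} — 6 commits.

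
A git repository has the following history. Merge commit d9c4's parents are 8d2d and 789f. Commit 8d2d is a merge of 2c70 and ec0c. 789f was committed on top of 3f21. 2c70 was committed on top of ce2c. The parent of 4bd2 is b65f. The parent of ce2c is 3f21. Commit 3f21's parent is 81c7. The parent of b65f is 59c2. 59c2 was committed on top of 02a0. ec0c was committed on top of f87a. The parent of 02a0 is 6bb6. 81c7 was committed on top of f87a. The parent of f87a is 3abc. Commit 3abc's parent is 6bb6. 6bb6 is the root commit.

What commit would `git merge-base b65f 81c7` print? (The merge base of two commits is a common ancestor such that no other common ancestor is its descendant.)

Ancestors of b65f: {02a0, 59c2, 6bb6, b65f}.
Ancestors of 81c7: {3abc, 6bb6, 81c7, f87a}.
Common ancestors: {6bb6}.
The only common ancestor is 6bb6, so it is the merge base.

6bb6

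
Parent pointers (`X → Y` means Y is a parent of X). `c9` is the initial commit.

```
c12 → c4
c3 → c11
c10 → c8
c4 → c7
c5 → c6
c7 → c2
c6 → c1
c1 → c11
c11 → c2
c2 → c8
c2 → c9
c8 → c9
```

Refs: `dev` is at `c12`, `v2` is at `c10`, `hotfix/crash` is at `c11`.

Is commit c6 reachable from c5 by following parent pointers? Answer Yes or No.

Ancestors of c5 (commits reachable by following parents): {c1, c11, c2, c5, c6, c8, c9}.
c6 is in that set, so it is an ancestor of c5.

Yes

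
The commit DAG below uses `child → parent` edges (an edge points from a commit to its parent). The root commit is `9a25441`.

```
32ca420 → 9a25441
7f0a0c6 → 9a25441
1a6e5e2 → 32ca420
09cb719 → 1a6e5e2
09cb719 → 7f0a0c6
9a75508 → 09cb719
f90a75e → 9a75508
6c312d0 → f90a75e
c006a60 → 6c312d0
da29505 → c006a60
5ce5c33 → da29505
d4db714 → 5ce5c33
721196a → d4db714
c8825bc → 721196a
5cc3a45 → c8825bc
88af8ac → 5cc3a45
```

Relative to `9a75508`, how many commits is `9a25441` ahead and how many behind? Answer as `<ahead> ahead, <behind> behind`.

0 ahead, 5 behind

Reachable from 9a25441: {9a25441}.
Reachable from 9a75508: {09cb719, 1a6e5e2, 32ca420, 7f0a0c6, 9a25441, 9a75508}.
Only in 9a25441's history (ahead): {} — 0.
Only in 9a75508's history (behind): {09cb719, 1a6e5e2, 32ca420, 7f0a0c6, 9a75508} — 5.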